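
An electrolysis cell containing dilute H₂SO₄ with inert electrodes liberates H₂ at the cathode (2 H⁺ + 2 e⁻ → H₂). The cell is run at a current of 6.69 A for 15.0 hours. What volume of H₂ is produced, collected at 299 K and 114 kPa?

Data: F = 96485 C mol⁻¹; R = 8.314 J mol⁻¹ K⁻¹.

Q = I·t = 6.690 A × 54000 s = 361300 C.
n(e⁻) = Q/F = 361300 / 96485 = 3.744 mol.
2 electrons are transferred per H₂ molecule, so n(H₂) = 3.744 / 2 = 1.872 mol.
V = nRT/P = (1.872 × 8.314 × 299) / (114 × 10³ Pa) = 0.0408 m³ = 40.8 L.

40.8 L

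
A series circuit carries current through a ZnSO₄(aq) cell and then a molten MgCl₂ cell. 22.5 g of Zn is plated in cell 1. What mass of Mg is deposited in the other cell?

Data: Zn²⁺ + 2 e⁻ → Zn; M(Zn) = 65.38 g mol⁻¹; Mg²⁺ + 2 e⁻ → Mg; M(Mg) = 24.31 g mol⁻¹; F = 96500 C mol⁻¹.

8.37 g

n(Zn) = 22.5 / 65.38 = 0.3441 mol.
Since Zn²⁺ + 2 e⁻ → Zn, n(e⁻) passed = 2 × 0.3441 = 0.6883 mol.
Cells in series carry the same charge, so the same 0.6883 mol of electrons passes through cell 2.
Mg²⁺ + 2 e⁻ → Mg, so n(Mg) = 0.6883 / 2 = 0.3441 mol.
m(Mg) = 0.3441 × 24.31 = 8.37 g.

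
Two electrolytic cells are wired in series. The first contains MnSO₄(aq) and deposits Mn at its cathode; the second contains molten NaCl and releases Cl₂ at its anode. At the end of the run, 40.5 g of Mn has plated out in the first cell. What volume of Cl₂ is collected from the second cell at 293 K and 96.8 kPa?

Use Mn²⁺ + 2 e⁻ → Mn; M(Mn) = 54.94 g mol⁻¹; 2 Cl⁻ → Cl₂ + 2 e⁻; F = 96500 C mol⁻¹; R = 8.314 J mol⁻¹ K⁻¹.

18.6 L

n(Mn) = 40.5 / 54.94 = 0.7372 mol, so n(e⁻) = 2 × 0.7372 = 1.474 mol.
The cells are in series, so the same 1.474 mol of electrons passes through the second cell.
2 Cl⁻ → Cl₂ + 2 e⁻ — 2 mol e⁻ per mol Cl₂, so n(Cl₂) = 1.474/2 = 0.7372 mol.
V = nRT/P = (0.7372 × 8.314 × 293) / (96.8 × 10³) = 0.0186 m³ = 18.6 L.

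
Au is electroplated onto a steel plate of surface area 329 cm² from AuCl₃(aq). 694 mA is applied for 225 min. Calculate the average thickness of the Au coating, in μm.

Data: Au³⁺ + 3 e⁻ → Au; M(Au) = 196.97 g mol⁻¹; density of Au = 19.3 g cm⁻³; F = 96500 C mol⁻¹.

10.0 μm

Q = I·t = 0.6940 × 13500 = 9369 C; n(e⁻) = 0.09709 mol.
n(Au) = n(e⁻)/3 = 0.03236 mol, so m = 0.03236 × 196.97 = 6.374 g.
Volume = m/ρ = 6.374 / 19.3 = 0.3303 cm³.
Thickness = V/A = 0.3303 / 329 = 0.00100 cm = 10.0 μm.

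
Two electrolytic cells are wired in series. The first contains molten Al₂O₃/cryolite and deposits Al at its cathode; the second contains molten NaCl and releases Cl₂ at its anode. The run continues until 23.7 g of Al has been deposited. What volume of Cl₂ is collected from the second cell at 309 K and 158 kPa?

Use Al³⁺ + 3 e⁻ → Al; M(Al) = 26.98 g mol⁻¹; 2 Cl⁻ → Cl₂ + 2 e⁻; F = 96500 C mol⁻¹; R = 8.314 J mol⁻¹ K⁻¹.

21.4 L

n(Al) = 23.7 / 26.98 = 0.8784 mol, so n(e⁻) = 3 × 0.8784 = 2.635 mol.
The cells are in series, so the same 2.635 mol of electrons passes through the second cell.
2 Cl⁻ → Cl₂ + 2 e⁻ — 2 mol e⁻ per mol Cl₂, so n(Cl₂) = 2.635/2 = 1.318 mol.
V = nRT/P = (1.318 × 8.314 × 309) / (158 × 10³) = 0.0214 m³ = 21.4 L.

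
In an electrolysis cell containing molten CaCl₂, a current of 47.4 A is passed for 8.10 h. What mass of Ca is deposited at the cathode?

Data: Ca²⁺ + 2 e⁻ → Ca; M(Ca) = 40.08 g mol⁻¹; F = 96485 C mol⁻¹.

287 g

Q = I·t = 47.40 A × 29160 s = 1382000 C.
n(e⁻) = Q/F = 1382000 / 96485 = 14.33 mol.
Ca²⁺ + 2 e⁻ → Ca, so n(Ca) = n(e⁻)/2 = 7.163 mol.
m = n·M = 7.163 × 40.08 = 287 g.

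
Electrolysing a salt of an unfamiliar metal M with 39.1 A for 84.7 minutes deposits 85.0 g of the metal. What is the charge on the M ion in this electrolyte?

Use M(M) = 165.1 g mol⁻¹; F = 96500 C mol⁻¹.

Q = I·t = 39.10 A × 5082.0 s = 198700 C, so n(e⁻) = 198700/96500 = 2.059 mol.
n(M) deposited = 85.0 / 165.1 = 0.5148 mol.
Electrons per atom = n(e⁻)/n(M) = 2.059 / 0.5148 = 4.00 ≈ 4, so the ion is M⁴⁺.

+4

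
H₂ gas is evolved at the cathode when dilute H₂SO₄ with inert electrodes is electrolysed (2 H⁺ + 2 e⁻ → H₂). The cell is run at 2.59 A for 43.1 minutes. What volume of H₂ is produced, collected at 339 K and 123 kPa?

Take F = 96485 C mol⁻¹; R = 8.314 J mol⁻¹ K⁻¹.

0.795 L

Q = I·t = 2.590 A × 2586.0 s = 6698 C.
n(e⁻) = Q/F = 6698 / 96485 = 0.06942 mol.
2 electrons are transferred per H₂ molecule, so n(H₂) = 0.06942 / 2 = 0.03471 mol.
V = nRT/P = (0.03471 × 8.314 × 339) / (123 × 10³ Pa) = 7.95 × 10⁻⁴ m³ = 0.795 L.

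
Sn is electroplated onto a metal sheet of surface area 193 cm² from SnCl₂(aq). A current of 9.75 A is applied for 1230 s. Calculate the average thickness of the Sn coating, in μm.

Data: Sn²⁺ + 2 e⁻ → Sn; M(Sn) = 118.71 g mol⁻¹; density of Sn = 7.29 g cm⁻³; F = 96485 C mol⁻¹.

52.4 μm

Q = I·t = 9.750 × 1230.0 = 11990 C; n(e⁻) = 0.1243 mol.
n(Sn) = n(e⁻)/2 = 0.06215 mol, so m = 0.06215 × 118.71 = 7.377 g.
Volume = m/ρ = 7.377 / 7.29 = 1.012 cm³.
Thickness = V/A = 1.012 / 193 = 0.00524 cm = 52.4 μm.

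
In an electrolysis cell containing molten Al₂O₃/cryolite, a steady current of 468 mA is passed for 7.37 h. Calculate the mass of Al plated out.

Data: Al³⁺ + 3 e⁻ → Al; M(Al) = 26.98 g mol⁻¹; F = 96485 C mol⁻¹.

Q = I·t = 0.4680 A × 26532 s = 12420 C.
n(e⁻) = Q/F = 12420 / 96485 = 0.1287 mol.
Al³⁺ + 3 e⁻ → Al, so n(Al) = n(e⁻)/3 = 0.04290 mol.
m = n·M = 0.04290 × 26.98 = 1.16 g.

1.16 g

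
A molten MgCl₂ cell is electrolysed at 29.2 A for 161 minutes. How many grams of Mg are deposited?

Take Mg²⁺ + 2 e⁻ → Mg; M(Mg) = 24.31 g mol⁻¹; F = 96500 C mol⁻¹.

35.5 g

Q = I·t = 29.20 A × 9660.0 s = 282100 C.
n(e⁻) = Q/F = 282100 / 96500 = 2.923 mol.
Mg²⁺ + 2 e⁻ → Mg, so n(Mg) = n(e⁻)/2 = 1.462 mol.
m = n·M = 1.462 × 24.31 = 35.5 g.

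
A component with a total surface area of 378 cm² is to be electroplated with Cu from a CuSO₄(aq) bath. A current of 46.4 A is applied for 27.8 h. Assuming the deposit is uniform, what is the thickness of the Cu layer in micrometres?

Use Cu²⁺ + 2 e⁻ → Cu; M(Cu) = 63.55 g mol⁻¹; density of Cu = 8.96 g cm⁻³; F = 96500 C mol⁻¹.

Q = I·t = 46.40 × 100080 = 4644000 C; n(e⁻) = 48.12 mol.
n(Cu) = n(e⁻)/2 = 24.06 mol, so m = 24.06 × 63.55 = 1529 g.
Volume = m/ρ = 1529 / 8.96 = 170.7 cm³.
Thickness = V/A = 170.7 / 378 = 0.451 cm = 4510 μm.

4510 μm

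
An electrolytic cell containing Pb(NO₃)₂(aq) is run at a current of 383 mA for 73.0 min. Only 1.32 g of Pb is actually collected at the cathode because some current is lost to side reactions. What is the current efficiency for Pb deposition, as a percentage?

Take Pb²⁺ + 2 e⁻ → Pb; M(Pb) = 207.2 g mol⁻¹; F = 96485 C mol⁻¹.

Q = I·t = 0.3830 × 4380.0 = 1678 C; n(e⁻) = 1678/96485 = 0.01739 mol.
Theoretical n(Pb) = n(e⁻)/2 = 0.008693 mol, i.e. m_theo = 0.008693 × 207.2 = 1.801 g.
Efficiency = m_actual / m_theo = 1.32 / 1.801 = 73.3 %.

73.3 %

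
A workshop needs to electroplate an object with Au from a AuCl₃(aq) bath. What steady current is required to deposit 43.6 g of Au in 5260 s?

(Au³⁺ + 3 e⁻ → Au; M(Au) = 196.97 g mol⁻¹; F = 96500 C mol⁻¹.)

n(Au) = 43.6 / 196.97 = 0.2214 mol.
n(e⁻) = 3 × 0.2214 = 0.6641 mol.
Q = n(e⁻)·F = 0.6641 × 96500 = 64080 C.
I = Q/t = 64080 / 5260.0 s = 12.2 A.

12.2 A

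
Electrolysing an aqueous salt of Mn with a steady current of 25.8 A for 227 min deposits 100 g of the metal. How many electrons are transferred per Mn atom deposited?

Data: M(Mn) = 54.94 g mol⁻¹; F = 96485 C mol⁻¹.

Q = I·t = 25.80 A × 13620 s = 351400 C, so n(e⁻) = 351400/96485 = 3.642 mol.
n(Mn) deposited = 100 / 54.94 = 1.820 mol.
Electrons per atom = n(e⁻)/n(Mn) = 3.642 / 1.820 = 2.00 ≈ 2, so the ion is Mn²⁺.

2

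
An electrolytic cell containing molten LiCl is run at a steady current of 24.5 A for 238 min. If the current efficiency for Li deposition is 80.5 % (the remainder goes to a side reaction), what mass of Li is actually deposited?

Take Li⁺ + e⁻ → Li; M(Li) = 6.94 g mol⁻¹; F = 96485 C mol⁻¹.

20.3 g

Q = I·t = 24.50 × 14280 = 349900 C.
n(e⁻) = 349900/96485 = 3.626 mol; theoretically n(Li) = 3.626/1 = 3.626 mol, m_theo = 25.16 g.
At 80.5 % efficiency, m_actual = 0.805 × 25.16 = 20.3 g.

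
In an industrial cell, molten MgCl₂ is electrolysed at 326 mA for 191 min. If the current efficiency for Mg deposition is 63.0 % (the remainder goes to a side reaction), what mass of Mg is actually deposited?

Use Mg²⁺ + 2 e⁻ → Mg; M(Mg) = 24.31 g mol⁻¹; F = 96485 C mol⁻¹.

Q = I·t = 0.3260 × 11460 = 3736 C.
n(e⁻) = 3736/96485 = 0.03872 mol; theoretically n(Mg) = 0.03872/2 = 0.01936 mol, m_theo = 0.4706 g.
At 63.0 % efficiency, m_actual = 0.630 × 0.4706 = 0.297 g.

0.297 g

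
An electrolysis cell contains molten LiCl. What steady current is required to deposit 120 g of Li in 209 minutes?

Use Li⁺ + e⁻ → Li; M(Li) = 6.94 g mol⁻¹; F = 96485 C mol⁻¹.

133 A

n(Li) = 120 / 6.94 = 17.29 mol.
n(e⁻) = 1 × 17.29 = 17.29 mol.
Q = n(e⁻)·F = 17.29 × 96485 = 1668000 C.
I = Q/t = 1668000 / 12540 s = 133 A.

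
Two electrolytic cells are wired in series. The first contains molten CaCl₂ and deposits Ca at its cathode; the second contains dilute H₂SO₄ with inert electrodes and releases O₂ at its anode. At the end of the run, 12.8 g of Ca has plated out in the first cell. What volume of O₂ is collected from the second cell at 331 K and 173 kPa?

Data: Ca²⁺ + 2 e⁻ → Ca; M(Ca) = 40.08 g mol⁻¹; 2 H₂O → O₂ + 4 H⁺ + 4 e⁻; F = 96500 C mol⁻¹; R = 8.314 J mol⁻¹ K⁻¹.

n(Ca) = 12.8 / 40.08 = 0.3194 mol, so n(e⁻) = 2 × 0.3194 = 0.6387 mol.
The cells are in series, so the same 0.6387 mol of electrons passes through the second cell.
2 H₂O → O₂ + 4 H⁺ + 4 e⁻ — 4 mol e⁻ per mol O₂, so n(O₂) = 0.6387/4 = 0.1597 mol.
V = nRT/P = (0.1597 × 8.314 × 331) / (173 × 10³) = 0.00254 m³ = 2.54 L.

2.54 L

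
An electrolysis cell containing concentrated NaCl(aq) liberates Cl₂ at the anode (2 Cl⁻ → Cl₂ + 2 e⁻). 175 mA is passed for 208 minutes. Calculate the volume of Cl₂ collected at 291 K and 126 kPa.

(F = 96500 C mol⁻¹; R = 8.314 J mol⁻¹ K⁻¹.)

Q = I·t = 0.1750 A × 12480 s = 2184 C.
n(e⁻) = Q/F = 2184 / 96500 = 0.02263 mol.
2 electrons are transferred per Cl₂ molecule, so n(Cl₂) = 0.02263 / 2 = 0.01132 mol.
V = nRT/P = (0.01132 × 8.314 × 291) / (126 × 10³ Pa) = 2.17 × 10⁻⁴ m³ = 0.217 L.

0.217 L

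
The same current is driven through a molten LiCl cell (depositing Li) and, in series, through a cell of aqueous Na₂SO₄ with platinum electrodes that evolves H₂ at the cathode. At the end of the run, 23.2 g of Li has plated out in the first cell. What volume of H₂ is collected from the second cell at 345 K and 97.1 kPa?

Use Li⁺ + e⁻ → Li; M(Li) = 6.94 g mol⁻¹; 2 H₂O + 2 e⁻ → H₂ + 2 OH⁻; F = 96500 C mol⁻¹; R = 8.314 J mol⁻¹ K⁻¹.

n(Li) = 23.2 / 6.94 = 3.343 mol, so n(e⁻) = 1 × 3.343 = 3.343 mol.
The cells are in series, so the same 3.343 mol of electrons passes through the second cell.
2 H₂O + 2 e⁻ → H₂ + 2 OH⁻ — 2 mol e⁻ per mol H₂, so n(H₂) = 3.343/2 = 1.671 mol.
V = nRT/P = (1.671 × 8.314 × 345) / (97.1 × 10³) = 0.0494 m³ = 49.4 L.

49.4 L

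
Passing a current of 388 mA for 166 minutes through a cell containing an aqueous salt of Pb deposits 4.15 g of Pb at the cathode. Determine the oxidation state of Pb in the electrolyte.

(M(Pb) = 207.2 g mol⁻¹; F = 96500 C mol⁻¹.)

+2

Q = I·t = 0.3880 A × 9960.0 s = 3864 C, so n(e⁻) = 3864/96500 = 0.04005 mol.
n(Pb) deposited = 4.15 / 207.2 = 0.02003 mol.
Electrons per atom = n(e⁻)/n(Pb) = 0.04005 / 0.02003 = 2.00 ≈ 2, so the ion is Pb²⁺.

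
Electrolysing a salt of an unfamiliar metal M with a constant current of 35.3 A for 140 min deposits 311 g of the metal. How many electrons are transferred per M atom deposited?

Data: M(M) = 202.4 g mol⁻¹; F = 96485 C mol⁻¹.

Q = I·t = 35.30 A × 8400.0 s = 296500 C, so n(e⁻) = 296500/96485 = 3.073 mol.
n(M) deposited = 311 / 202.4 = 1.537 mol.
Electrons per atom = n(e⁻)/n(M) = 3.073 / 1.537 = 2.00 ≈ 2, so the ion is M²⁺.

2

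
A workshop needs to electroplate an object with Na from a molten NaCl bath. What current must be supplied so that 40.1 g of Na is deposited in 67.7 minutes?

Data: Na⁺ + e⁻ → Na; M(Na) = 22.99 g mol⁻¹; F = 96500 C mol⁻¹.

41.4 A

n(Na) = 40.1 / 22.99 = 1.744 mol.
n(e⁻) = 1 × 1.744 = 1.744 mol.
Q = n(e⁻)·F = 1.744 × 96500 = 168300 C.
I = Q/t = 168300 / 4062.0 s = 41.4 A.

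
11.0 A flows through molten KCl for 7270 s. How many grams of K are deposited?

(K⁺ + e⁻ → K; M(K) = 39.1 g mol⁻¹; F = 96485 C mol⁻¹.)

32.4 g

Q = I·t = 11.00 A × 7270.0 s = 79970 C.
n(e⁻) = Q/F = 79970 / 96485 = 0.8288 mol.
K⁺ + e⁻ → K, so n(K) = n(e⁻)/1 = 0.8288 mol.
m = n·M = 0.8288 × 39.1 = 32.4 g.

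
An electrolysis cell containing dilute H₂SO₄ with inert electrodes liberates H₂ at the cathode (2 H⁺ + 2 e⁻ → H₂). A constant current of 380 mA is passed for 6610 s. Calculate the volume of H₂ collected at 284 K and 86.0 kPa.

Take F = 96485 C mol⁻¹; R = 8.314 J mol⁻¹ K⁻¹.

0.357 L

Q = I·t = 0.3800 A × 6610.0 s = 2512 C.
n(e⁻) = Q/F = 2512 / 96485 = 0.02603 mol.
2 electrons are transferred per H₂ molecule, so n(H₂) = 0.02603 / 2 = 0.01302 mol.
V = nRT/P = (0.01302 × 8.314 × 284) / (86.0 × 10³ Pa) = 3.57 × 10⁻⁴ m³ = 0.357 L.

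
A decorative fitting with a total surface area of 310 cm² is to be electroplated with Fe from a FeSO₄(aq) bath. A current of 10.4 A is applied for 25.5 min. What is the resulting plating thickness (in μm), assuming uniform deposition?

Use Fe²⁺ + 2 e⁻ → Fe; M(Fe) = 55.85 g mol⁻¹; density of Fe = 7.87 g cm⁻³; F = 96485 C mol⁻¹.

Q = I·t = 10.40 × 1530.0 = 15910 C; n(e⁻) = 0.1649 mol.
n(Fe) = n(e⁻)/2 = 0.08246 mol, so m = 0.08246 × 55.85 = 4.605 g.
Volume = m/ρ = 4.605 / 7.87 = 0.5852 cm³.
Thickness = V/A = 0.5852 / 310 = 0.00189 cm = 18.9 μm.

18.9 μm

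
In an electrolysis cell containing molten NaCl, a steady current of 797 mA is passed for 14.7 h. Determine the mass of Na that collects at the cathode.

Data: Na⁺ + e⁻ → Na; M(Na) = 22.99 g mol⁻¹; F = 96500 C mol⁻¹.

10.0 g

Q = I·t = 0.7970 A × 52920 s = 42180 C.
n(e⁻) = Q/F = 42180 / 96500 = 0.4371 mol.
Na⁺ + e⁻ → Na, so n(Na) = n(e⁻)/1 = 0.4371 mol.
m = n·M = 0.4371 × 22.99 = 10.0 g.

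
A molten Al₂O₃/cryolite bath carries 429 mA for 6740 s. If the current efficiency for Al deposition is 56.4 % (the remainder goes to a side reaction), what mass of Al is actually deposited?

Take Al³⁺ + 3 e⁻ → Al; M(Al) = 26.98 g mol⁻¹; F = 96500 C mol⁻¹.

Q = I·t = 0.4290 × 6740.0 = 2891 C.
n(e⁻) = 2891/96500 = 0.02996 mol; theoretically n(Al) = 0.02996/3 = 0.009988 mol, m_theo = 0.2695 g.
At 56.4 % efficiency, m_actual = 0.564 × 0.2695 = 0.152 g.

0.152 g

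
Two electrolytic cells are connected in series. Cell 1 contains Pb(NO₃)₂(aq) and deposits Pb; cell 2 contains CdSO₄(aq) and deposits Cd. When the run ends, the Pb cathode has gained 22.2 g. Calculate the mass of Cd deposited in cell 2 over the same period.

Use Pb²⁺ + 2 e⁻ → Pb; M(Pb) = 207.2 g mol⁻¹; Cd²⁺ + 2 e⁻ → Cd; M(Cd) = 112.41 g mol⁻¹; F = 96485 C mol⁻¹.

12.0 g

n(Pb) = 22.2 / 207.2 = 0.1071 mol.
Since Pb²⁺ + 2 e⁻ → Pb, n(e⁻) passed = 2 × 0.1071 = 0.2143 mol.
Cells in series carry the same charge, so the same 0.2143 mol of electrons passes through cell 2.
Cd²⁺ + 2 e⁻ → Cd, so n(Cd) = 0.2143 / 2 = 0.1071 mol.
m(Cd) = 0.1071 × 112.41 = 12.0 g.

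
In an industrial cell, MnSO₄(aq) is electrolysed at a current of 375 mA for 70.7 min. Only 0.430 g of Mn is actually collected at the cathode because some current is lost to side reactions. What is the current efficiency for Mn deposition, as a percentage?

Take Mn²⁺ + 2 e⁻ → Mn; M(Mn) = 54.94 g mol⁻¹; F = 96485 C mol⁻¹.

94.9 %

Q = I·t = 0.3750 × 4242.0 = 1591 C; n(e⁻) = 1591/96485 = 0.01649 mol.
Theoretical n(Mn) = n(e⁻)/2 = 0.008244 mol, i.e. m_theo = 0.008244 × 54.94 = 0.4529 g.
Efficiency = m_actual / m_theo = 0.430 / 0.4529 = 94.9 %.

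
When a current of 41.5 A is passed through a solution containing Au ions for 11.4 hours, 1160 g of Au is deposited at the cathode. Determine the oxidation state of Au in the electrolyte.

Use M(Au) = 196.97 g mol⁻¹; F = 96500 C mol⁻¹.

+3

Q = I·t = 41.50 A × 41040 s = 1703000 C, so n(e⁻) = 1703000/96500 = 17.65 mol.
n(Au) deposited = 1160 / 196.97 = 5.889 mol.
Electrons per atom = n(e⁻)/n(Au) = 17.65 / 5.889 = 3.00 ≈ 3, so the ion is Au³⁺.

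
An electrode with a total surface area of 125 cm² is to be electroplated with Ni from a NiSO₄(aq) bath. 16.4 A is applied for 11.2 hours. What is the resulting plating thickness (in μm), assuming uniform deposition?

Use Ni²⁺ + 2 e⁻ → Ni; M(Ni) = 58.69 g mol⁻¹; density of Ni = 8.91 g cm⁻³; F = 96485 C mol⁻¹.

1810 μm

Q = I·t = 16.40 × 40320 = 661200 C; n(e⁻) = 6.853 mol.
n(Ni) = n(e⁻)/2 = 3.427 mol, so m = 3.427 × 58.69 = 201.1 g.
Volume = m/ρ = 201.1 / 8.91 = 22.57 cm³.
Thickness = V/A = 22.57 / 125 = 0.181 cm = 1810 μm.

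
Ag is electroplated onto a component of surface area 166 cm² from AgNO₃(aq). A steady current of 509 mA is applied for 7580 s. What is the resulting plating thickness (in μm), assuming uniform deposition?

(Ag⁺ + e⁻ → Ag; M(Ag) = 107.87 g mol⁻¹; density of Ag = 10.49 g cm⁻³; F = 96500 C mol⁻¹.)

24.8 μm

Q = I·t = 0.5090 × 7580.0 = 3858 C; n(e⁻) = 0.03998 mol.
n(Ag) = n(e⁻)/1 = 0.03998 mol, so m = 0.03998 × 107.87 = 4.313 g.
Volume = m/ρ = 4.313 / 10.49 = 0.4111 cm³.
Thickness = V/A = 0.4111 / 166 = 0.00248 cm = 24.8 μm.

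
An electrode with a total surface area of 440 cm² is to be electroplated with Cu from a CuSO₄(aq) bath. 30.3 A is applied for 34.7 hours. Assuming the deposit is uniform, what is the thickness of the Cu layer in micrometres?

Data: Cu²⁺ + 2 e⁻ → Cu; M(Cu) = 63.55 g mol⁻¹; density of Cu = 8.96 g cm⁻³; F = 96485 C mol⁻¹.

3160 μm

Q = I·t = 30.30 × 124920 = 3785000 C; n(e⁻) = 39.23 mol.
n(Cu) = n(e⁻)/2 = 19.61 mol, so m = 19.61 × 63.55 = 1247 g.
Volume = m/ρ = 1247 / 8.96 = 139.1 cm³.
Thickness = V/A = 139.1 / 440 = 0.316 cm = 3160 μm.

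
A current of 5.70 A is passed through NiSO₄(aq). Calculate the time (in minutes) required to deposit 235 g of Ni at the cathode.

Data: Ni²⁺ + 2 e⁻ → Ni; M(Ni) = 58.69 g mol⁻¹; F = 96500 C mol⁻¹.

n(Ni) = m/M = 235 / 58.69 = 4.004 mol.
Each Ni atom requires 2 electrons, so n(e⁻) = 2 × 4.004 = 8.008 mol.
Q = n(e⁻)·F = 8.008 × 96500 = 772800 C.
t = Q/I = 772800 / 5.700 A = 135600 s = 2260 min.

2260 min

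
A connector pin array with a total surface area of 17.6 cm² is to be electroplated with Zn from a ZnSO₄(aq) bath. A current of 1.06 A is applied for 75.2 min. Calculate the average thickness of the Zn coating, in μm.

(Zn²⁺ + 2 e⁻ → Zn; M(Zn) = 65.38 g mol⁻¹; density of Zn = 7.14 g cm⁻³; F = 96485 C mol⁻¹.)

129 μm

Q = I·t = 1.060 × 4512.0 = 4783 C; n(e⁻) = 0.04957 mol.
n(Zn) = n(e⁻)/2 = 0.02478 mol, so m = 0.02478 × 65.38 = 1.620 g.
Volume = m/ρ = 1.620 / 7.14 = 0.2270 cm³.
Thickness = V/A = 0.2270 / 17.6 = 0.0129 cm = 129 μm.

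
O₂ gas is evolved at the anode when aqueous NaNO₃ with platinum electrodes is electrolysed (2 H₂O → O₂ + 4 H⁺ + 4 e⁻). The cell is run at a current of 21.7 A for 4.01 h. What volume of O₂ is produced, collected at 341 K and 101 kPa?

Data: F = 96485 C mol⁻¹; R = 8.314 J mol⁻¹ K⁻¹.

Q = I·t = 21.70 A × 14436 s = 313300 C.
n(e⁻) = Q/F = 313300 / 96485 = 3.247 mol.
4 electrons are transferred per O₂ molecule, so n(O₂) = 3.247 / 4 = 0.8117 mol.
V = nRT/P = (0.8117 × 8.314 × 341) / (101 × 10³ Pa) = 0.0228 m³ = 22.8 L.

22.8 L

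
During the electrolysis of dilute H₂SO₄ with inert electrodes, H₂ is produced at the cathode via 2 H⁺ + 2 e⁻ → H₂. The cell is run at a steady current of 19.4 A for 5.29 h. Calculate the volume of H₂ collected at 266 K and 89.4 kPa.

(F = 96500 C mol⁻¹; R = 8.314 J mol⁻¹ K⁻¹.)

Q = I·t = 19.40 A × 19044 s = 369500 C.
n(e⁻) = Q/F = 369500 / 96500 = 3.829 mol.
2 electrons are transferred per H₂ molecule, so n(H₂) = 3.829 / 2 = 1.914 mol.
V = nRT/P = (1.914 × 8.314 × 266) / (89.4 × 10³ Pa) = 0.0474 m³ = 47.4 L.

47.4 L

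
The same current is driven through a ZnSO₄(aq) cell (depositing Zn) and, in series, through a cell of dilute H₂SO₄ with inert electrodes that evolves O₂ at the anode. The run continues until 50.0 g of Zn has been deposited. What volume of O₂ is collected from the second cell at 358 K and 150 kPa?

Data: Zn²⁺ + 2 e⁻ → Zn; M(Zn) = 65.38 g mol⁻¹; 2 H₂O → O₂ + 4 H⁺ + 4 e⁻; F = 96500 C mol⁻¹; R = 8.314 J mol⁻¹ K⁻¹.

n(Zn) = 50.0 / 65.38 = 0.7648 mol, so n(e⁻) = 2 × 0.7648 = 1.530 mol.
The cells are in series, so the same 1.530 mol of electrons passes through the second cell.
2 H₂O → O₂ + 4 H⁺ + 4 e⁻ — 4 mol e⁻ per mol O₂, so n(O₂) = 1.530/4 = 0.3824 mol.
V = nRT/P = (0.3824 × 8.314 × 358) / (150 × 10³) = 0.00759 m³ = 7.59 L.

7.59 L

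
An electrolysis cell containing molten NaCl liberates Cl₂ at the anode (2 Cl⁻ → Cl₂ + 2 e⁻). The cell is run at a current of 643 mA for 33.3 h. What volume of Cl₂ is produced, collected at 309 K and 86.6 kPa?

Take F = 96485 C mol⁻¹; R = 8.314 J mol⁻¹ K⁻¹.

11.9 L

Q = I·t = 0.6430 A × 119880 s = 77080 C.
n(e⁻) = Q/F = 77080 / 96485 = 0.7989 mol.
2 electrons are transferred per Cl₂ molecule, so n(Cl₂) = 0.7989 / 2 = 0.3995 mol.
V = nRT/P = (0.3995 × 8.314 × 309) / (86.6 × 10³ Pa) = 0.0119 m³ = 11.9 L.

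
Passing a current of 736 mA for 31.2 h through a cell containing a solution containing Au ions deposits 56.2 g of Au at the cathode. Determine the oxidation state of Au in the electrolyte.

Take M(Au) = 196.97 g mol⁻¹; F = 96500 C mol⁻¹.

Q = I·t = 0.7360 A × 112320 s = 82670 C, so n(e⁻) = 82670/96500 = 0.8567 mol.
n(Au) deposited = 56.2 / 196.97 = 0.2853 mol.
Electrons per atom = n(e⁻)/n(Au) = 0.8567 / 0.2853 = 3.00 ≈ 3, so the ion is Au³⁺.

+3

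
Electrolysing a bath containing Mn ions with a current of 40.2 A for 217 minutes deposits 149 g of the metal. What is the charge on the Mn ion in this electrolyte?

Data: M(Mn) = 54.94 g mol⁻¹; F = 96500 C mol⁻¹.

+2

Q = I·t = 40.20 A × 13020 s = 523400 C, so n(e⁻) = 523400/96500 = 5.424 mol.
n(Mn) deposited = 149 / 54.94 = 2.712 mol.
Electrons per atom = n(e⁻)/n(Mn) = 5.424 / 2.712 = 2.00 ≈ 2, so the ion is Mn²⁺.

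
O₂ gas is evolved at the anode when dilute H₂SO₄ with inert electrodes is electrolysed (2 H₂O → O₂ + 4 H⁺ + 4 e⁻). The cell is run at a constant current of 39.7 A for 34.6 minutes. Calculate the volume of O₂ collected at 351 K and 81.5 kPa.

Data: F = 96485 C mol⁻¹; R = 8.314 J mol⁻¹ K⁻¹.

7.65 L

Q = I·t = 39.70 A × 2076.0 s = 82420 C.
n(e⁻) = Q/F = 82420 / 96485 = 0.8542 mol.
4 electrons are transferred per O₂ molecule, so n(O₂) = 0.8542 / 4 = 0.2135 mol.
V = nRT/P = (0.2135 × 8.314 × 351) / (81.5 × 10³ Pa) = 0.00765 m³ = 7.65 L.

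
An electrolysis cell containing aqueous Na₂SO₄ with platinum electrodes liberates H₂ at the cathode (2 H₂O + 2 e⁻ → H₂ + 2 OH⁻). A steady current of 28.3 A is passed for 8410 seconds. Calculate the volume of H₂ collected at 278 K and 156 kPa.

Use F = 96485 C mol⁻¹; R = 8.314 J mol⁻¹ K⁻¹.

18.3 L

Q = I·t = 28.30 A × 8410.0 s = 238000 C.
n(e⁻) = Q/F = 238000 / 96485 = 2.467 mol.
2 electrons are transferred per H₂ molecule, so n(H₂) = 2.467 / 2 = 1.233 mol.
V = nRT/P = (1.233 × 8.314 × 278) / (156 × 10³ Pa) = 0.0183 m³ = 18.3 L.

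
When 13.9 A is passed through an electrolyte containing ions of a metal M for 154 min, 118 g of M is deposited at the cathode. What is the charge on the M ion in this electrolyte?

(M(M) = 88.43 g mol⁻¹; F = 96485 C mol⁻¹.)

+1

Q = I·t = 13.90 A × 9240.0 s = 128400 C, so n(e⁻) = 128400/96485 = 1.331 mol.
n(M) deposited = 118 / 88.43 = 1.334 mol.
Electrons per atom = n(e⁻)/n(M) = 1.331 / 1.334 = 0.998 ≈ 1, so the ion is M⁺.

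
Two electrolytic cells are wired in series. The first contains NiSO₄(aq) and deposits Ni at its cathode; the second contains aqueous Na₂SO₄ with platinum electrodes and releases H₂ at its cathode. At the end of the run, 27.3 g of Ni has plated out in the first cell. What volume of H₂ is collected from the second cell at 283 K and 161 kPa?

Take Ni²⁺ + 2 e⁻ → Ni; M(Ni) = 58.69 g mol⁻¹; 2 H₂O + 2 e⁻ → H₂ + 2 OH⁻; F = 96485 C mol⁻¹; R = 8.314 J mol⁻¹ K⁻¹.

n(Ni) = 27.3 / 58.69 = 0.4652 mol, so n(e⁻) = 2 × 0.4652 = 0.9303 mol.
The cells are in series, so the same 0.9303 mol of electrons passes through the second cell.
2 H₂O + 2 e⁻ → H₂ + 2 OH⁻ — 2 mol e⁻ per mol H₂, so n(H₂) = 0.9303/2 = 0.4652 mol.
V = nRT/P = (0.4652 × 8.314 × 283) / (161 × 10³) = 0.00680 m³ = 6.80 L.

6.80 L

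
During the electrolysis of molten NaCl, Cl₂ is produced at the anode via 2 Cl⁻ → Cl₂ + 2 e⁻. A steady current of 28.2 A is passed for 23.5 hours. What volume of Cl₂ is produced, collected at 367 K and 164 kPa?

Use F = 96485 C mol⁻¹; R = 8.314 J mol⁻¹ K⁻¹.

230 L

Q = I·t = 28.20 A × 84600 s = 2386000 C.
n(e⁻) = Q/F = 2386000 / 96485 = 24.73 mol.
2 electrons are transferred per Cl₂ molecule, so n(Cl₂) = 24.73 / 2 = 12.36 mol.
V = nRT/P = (12.36 × 8.314 × 367) / (164 × 10³ Pa) = 0.230 m³ = 230 L.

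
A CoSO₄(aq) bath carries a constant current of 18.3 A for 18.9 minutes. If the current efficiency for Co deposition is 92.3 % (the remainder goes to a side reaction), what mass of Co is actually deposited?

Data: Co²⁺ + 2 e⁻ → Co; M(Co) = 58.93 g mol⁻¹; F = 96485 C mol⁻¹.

Q = I·t = 18.30 × 1134.0 = 20750 C.
n(e⁻) = 20750/96485 = 0.2151 mol; theoretically n(Co) = 0.2151/2 = 0.1075 mol, m_theo = 6.337 g.
At 92.3 % efficiency, m_actual = 0.923 × 6.337 = 5.85 g.

5.85 g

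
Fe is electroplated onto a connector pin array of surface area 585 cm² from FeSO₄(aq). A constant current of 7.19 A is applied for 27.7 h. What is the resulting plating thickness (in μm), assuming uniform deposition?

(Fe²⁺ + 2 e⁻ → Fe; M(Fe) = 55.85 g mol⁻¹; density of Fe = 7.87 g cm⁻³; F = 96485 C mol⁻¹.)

Q = I·t = 7.190 × 99720 = 717000 C; n(e⁻) = 7.431 mol.
n(Fe) = n(e⁻)/2 = 3.716 mol, so m = 3.716 × 55.85 = 207.5 g.
Volume = m/ρ = 207.5 / 7.87 = 26.37 cm³.
Thickness = V/A = 26.37 / 585 = 0.0451 cm = 451 μm.

451 μm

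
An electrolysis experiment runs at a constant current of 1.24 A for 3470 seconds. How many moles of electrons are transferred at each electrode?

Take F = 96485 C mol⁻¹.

0.0446 mol

Q = I·t = 1.240 A × 3470.0 s = 4303 C.
n(e⁻) = Q/F = 4303 / 96485 = 0.0446 mol.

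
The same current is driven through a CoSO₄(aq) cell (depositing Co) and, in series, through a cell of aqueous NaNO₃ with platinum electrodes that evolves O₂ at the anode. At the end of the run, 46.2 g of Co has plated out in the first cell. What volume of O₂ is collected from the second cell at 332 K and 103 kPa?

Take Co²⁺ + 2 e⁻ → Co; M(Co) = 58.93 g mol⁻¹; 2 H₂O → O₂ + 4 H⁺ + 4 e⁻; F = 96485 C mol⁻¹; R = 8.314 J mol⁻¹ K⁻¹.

10.5 L

n(Co) = 46.2 / 58.93 = 0.7840 mol, so n(e⁻) = 2 × 0.7840 = 1.568 mol.
The cells are in series, so the same 1.568 mol of electrons passes through the second cell.
2 H₂O → O₂ + 4 H⁺ + 4 e⁻ — 4 mol e⁻ per mol O₂, so n(O₂) = 1.568/4 = 0.3920 mol.
V = nRT/P = (0.3920 × 8.314 × 332) / (103 × 10³) = 0.0105 m³ = 10.5 L.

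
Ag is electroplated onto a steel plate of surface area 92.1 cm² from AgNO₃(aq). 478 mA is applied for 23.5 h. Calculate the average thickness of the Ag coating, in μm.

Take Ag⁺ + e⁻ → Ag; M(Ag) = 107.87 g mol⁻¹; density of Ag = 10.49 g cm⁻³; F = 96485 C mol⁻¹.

468 μm

Q = I·t = 0.4780 × 84600 = 40440 C; n(e⁻) = 0.4191 mol.
n(Ag) = n(e⁻)/1 = 0.4191 mol, so m = 0.4191 × 107.87 = 45.21 g.
Volume = m/ρ = 45.21 / 10.49 = 4.310 cm³.
Thickness = V/A = 4.310 / 92.1 = 0.0468 cm = 468 μm.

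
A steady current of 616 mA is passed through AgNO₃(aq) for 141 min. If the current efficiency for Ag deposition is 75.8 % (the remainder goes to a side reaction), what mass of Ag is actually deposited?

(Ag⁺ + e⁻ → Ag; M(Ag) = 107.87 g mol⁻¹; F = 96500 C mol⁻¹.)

Q = I·t = 0.6160 × 8460.0 = 5211 C.
n(e⁻) = 5211/96500 = 0.05400 mol; theoretically n(Ag) = 0.05400/1 = 0.05400 mol, m_theo = 5.825 g.
At 75.8 % efficiency, m_actual = 0.758 × 5.825 = 4.42 g.

4.42 g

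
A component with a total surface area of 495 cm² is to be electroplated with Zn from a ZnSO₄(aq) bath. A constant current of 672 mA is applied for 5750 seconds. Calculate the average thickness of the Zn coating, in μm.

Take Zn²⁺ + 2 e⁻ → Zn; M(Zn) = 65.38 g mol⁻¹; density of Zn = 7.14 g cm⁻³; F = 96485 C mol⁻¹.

Q = I·t = 0.6720 × 5750.0 = 3864 C; n(e⁻) = 0.04005 mol.
n(Zn) = n(e⁻)/2 = 0.02002 mol, so m = 0.02002 × 65.38 = 1.309 g.
Volume = m/ρ = 1.309 / 7.14 = 0.1834 cm³.
Thickness = V/A = 0.1834 / 495 = 3.70 × 10⁻⁴ cm = 3.70 μm.

3.70 μm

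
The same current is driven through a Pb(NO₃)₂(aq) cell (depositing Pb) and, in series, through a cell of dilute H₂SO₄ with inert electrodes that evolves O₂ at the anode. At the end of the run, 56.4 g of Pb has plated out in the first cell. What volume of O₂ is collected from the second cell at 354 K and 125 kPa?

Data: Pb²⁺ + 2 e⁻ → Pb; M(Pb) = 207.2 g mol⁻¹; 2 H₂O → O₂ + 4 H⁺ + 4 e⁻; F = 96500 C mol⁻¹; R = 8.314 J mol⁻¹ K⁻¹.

3.20 L

n(Pb) = 56.4 / 207.2 = 0.2722 mol, so n(e⁻) = 2 × 0.2722 = 0.5444 mol.
The cells are in series, so the same 0.5444 mol of electrons passes through the second cell.
2 H₂O → O₂ + 4 H⁺ + 4 e⁻ — 4 mol e⁻ per mol O₂, so n(O₂) = 0.5444/4 = 0.1361 mol.
V = nRT/P = (0.1361 × 8.314 × 354) / (125 × 10³) = 0.00320 m³ = 3.20 L.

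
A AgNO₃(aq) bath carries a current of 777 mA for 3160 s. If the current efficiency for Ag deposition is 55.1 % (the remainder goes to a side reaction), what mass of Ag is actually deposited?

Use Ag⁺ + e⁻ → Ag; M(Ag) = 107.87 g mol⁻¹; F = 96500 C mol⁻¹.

Q = I·t = 0.7770 × 3160.0 = 2455 C.
n(e⁻) = 2455/96500 = 0.02544 mol; theoretically n(Ag) = 0.02544/1 = 0.02544 mol, m_theo = 2.745 g.
At 55.1 % efficiency, m_actual = 0.551 × 2.745 = 1.51 g.

1.51 g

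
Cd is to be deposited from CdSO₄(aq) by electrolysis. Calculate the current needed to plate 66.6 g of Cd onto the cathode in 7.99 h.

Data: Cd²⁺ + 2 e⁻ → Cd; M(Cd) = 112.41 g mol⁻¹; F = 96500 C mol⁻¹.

n(Cd) = 66.6 / 112.41 = 0.5925 mol.
n(e⁻) = 2 × 0.5925 = 1.185 mol.
Q = n(e⁻)·F = 1.185 × 96500 = 114300 C.
I = Q/t = 114300 / 28764 s = 3.98 A.

3.98 A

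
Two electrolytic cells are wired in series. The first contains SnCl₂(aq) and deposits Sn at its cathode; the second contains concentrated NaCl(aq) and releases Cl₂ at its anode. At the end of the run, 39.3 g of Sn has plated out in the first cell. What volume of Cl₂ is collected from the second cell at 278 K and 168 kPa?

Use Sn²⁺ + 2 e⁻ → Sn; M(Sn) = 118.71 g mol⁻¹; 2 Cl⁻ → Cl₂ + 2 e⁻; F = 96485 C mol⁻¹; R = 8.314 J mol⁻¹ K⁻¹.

n(Sn) = 39.3 / 118.71 = 0.3311 mol, so n(e⁻) = 2 × 0.3311 = 0.6621 mol.
The cells are in series, so the same 0.6621 mol of electrons passes through the second cell.
2 Cl⁻ → Cl₂ + 2 e⁻ — 2 mol e⁻ per mol Cl₂, so n(Cl₂) = 0.6621/2 = 0.3311 mol.
V = nRT/P = (0.3311 × 8.314 × 278) / (168 × 10³) = 0.00455 m³ = 4.55 L.

4.55 L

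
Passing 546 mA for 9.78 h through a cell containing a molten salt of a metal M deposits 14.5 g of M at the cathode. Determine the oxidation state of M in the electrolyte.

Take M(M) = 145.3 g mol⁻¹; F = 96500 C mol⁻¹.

Q = I·t = 0.5460 A × 35208 s = 19220 C, so n(e⁻) = 19220/96500 = 0.1992 mol.
n(M) deposited = 14.5 / 145.3 = 0.09979 mol.
Electrons per atom = n(e⁻)/n(M) = 0.1992 / 0.09979 = 2.00 ≈ 2, so the ion is M²⁺.

+2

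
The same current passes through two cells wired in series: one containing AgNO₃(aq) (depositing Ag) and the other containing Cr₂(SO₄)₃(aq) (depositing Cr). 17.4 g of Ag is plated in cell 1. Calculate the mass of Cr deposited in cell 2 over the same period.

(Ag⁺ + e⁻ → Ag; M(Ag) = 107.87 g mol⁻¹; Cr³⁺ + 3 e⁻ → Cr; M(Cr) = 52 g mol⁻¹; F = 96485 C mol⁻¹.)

2.80 g

n(Ag) = 17.4 / 107.87 = 0.1613 mol.
Since Ag⁺ + e⁻ → Ag, n(e⁻) passed = 1 × 0.1613 = 0.1613 mol.
Cells in series carry the same charge, so the same 0.1613 mol of electrons passes through cell 2.
Cr³⁺ + 3 e⁻ → Cr, so n(Cr) = 0.1613 / 3 = 0.05377 mol.
m(Cr) = 0.05377 × 52 = 2.80 g.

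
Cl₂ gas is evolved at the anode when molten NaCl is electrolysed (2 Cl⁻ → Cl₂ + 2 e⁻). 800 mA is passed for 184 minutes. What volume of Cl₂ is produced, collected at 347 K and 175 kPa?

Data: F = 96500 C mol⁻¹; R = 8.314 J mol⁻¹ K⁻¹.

0.754 L

Q = I·t = 0.8000 A × 11040 s = 8832 C.
n(e⁻) = Q/F = 8832 / 96500 = 0.09152 mol.
2 electrons are transferred per Cl₂ molecule, so n(Cl₂) = 0.09152 / 2 = 0.04576 mol.
V = nRT/P = (0.04576 × 8.314 × 347) / (175 × 10³ Pa) = 7.54 × 10⁻⁴ m³ = 0.754 L.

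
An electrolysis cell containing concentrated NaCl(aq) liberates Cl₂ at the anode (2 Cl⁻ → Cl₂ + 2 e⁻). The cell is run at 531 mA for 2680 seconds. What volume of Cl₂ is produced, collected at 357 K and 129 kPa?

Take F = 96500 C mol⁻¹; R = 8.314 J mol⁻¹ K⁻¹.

Q = I·t = 0.5310 A × 2680.0 s = 1423 C.
n(e⁻) = Q/F = 1423 / 96500 = 0.01475 mol.
2 electrons are transferred per Cl₂ molecule, so n(Cl₂) = 0.01475 / 2 = 0.007373 mol.
V = nRT/P = (0.007373 × 8.314 × 357) / (129 × 10³ Pa) = 1.70 × 10⁻⁴ m³ = 0.170 L.

0.170 L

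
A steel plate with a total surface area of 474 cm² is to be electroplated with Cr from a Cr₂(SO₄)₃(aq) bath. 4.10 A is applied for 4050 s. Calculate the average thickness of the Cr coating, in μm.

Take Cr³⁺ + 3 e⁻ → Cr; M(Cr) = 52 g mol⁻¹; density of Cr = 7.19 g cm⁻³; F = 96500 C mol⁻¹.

Q = I·t = 4.100 × 4050.0 = 16600 C; n(e⁻) = 0.1721 mol.
n(Cr) = n(e⁻)/3 = 0.05736 mol, so m = 0.05736 × 52 = 2.983 g.
Volume = m/ρ = 2.983 / 7.19 = 0.4148 cm³.
Thickness = V/A = 0.4148 / 474 = 8.75 × 10⁻⁴ cm = 8.75 μm.

8.75 μm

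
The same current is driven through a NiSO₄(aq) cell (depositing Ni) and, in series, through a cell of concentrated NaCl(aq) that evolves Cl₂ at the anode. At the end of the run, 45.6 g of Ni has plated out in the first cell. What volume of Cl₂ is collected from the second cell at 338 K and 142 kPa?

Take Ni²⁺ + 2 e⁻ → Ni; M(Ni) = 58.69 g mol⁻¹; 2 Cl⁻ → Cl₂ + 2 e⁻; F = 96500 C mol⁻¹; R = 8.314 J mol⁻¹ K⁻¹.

n(Ni) = 45.6 / 58.69 = 0.7770 mol, so n(e⁻) = 2 × 0.7770 = 1.554 mol.
The cells are in series, so the same 1.554 mol of electrons passes through the second cell.
2 Cl⁻ → Cl₂ + 2 e⁻ — 2 mol e⁻ per mol Cl₂, so n(Cl₂) = 1.554/2 = 0.7770 mol.
V = nRT/P = (0.7770 × 8.314 × 338) / (142 × 10³) = 0.0154 m³ = 15.4 L.

15.4 L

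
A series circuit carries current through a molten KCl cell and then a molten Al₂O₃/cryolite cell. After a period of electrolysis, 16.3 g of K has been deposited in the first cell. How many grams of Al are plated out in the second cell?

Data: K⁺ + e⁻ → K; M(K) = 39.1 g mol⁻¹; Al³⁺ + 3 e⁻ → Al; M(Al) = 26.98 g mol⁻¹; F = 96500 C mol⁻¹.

3.75 g

n(K) = 16.3 / 39.1 = 0.4169 mol.
Since K⁺ + e⁻ → K, n(e⁻) passed = 1 × 0.4169 = 0.4169 mol.
Cells in series carry the same charge, so the same 0.4169 mol of electrons passes through cell 2.
Al³⁺ + 3 e⁻ → Al, so n(Al) = 0.4169 / 3 = 0.1390 mol.
m(Al) = 0.1390 × 26.98 = 3.75 g.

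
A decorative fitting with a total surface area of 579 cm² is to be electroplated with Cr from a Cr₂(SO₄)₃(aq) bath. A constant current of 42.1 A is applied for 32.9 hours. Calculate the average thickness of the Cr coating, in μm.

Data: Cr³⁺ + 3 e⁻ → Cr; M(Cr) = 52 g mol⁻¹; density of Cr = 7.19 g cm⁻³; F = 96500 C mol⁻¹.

Q = I·t = 42.10 × 118440 = 4986000 C; n(e⁻) = 51.67 mol.
n(Cr) = n(e⁻)/3 = 17.22 mol, so m = 17.22 × 52 = 895.6 g.
Volume = m/ρ = 895.6 / 7.19 = 124.6 cm³.
Thickness = V/A = 124.6 / 579 = 0.215 cm = 2150 μm.

2150 μm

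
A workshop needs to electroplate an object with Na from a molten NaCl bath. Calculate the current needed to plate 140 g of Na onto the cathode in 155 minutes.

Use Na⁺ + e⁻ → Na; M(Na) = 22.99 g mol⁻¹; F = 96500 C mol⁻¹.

n(Na) = 140 / 22.99 = 6.090 mol.
n(e⁻) = 1 × 6.090 = 6.090 mol.
Q = n(e⁻)·F = 6.090 × 96500 = 587600 C.
I = Q/t = 587600 / 9300.0 s = 63.2 A.

63.2 A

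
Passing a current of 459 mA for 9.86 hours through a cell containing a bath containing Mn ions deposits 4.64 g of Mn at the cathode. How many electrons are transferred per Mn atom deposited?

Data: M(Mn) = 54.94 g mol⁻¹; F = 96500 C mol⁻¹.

Q = I·t = 0.4590 A × 35496 s = 16290 C, so n(e⁻) = 16290/96500 = 0.1688 mol.
n(Mn) deposited = 4.64 / 54.94 = 0.08446 mol.
Electrons per atom = n(e⁻)/n(Mn) = 0.1688 / 0.08446 = 2.00 ≈ 2, so the ion is Mn²⁺.

2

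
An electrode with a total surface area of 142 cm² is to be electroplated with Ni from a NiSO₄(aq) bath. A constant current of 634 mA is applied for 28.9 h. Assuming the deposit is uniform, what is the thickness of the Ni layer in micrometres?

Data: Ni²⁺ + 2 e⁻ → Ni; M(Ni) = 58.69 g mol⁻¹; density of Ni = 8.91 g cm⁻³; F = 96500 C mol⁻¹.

Q = I·t = 0.6340 × 104040 = 65960 C; n(e⁻) = 0.6835 mol.
n(Ni) = n(e⁻)/2 = 0.3418 mol, so m = 0.3418 × 58.69 = 20.06 g.
Volume = m/ρ = 20.06 / 8.91 = 2.251 cm³.
Thickness = V/A = 2.251 / 142 = 0.0159 cm = 159 μm.

159 μm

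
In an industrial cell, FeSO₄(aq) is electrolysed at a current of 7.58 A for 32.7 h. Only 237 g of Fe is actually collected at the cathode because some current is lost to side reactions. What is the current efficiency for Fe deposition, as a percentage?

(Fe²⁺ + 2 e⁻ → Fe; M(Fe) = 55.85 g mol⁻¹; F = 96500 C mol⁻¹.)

Q = I·t = 7.580 × 117720 = 892300 C; n(e⁻) = 892300/96500 = 9.247 mol.
Theoretical n(Fe) = n(e⁻)/2 = 4.623 mol, i.e. m_theo = 4.623 × 55.85 = 258.2 g.
Efficiency = m_actual / m_theo = 237 / 258.2 = 91.8 %.

91.8 %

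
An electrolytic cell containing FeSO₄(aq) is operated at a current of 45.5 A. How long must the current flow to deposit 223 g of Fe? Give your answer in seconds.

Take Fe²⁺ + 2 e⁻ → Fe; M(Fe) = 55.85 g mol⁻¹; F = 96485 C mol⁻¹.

16900 s

n(Fe) = m/M = 223 / 55.85 = 3.993 mol.
Each Fe atom requires 2 electrons, so n(e⁻) = 2 × 3.993 = 7.986 mol.
Q = n(e⁻)·F = 7.986 × 96485 = 770500 C.
t = Q/I = 770500 / 45.50 A = 16930 s.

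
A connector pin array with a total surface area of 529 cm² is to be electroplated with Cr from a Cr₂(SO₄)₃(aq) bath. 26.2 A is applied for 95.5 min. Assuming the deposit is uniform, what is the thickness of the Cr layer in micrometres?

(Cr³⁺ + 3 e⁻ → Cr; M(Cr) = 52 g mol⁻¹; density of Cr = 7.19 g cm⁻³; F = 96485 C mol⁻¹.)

Q = I·t = 26.20 × 5730.0 = 150100 C; n(e⁻) = 1.556 mol.
n(Cr) = n(e⁻)/3 = 0.5187 mol, so m = 0.5187 × 52 = 26.97 g.
Volume = m/ρ = 26.97 / 7.19 = 3.751 cm³.
Thickness = V/A = 3.751 / 529 = 0.00709 cm = 70.9 μm.

70.9 μm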